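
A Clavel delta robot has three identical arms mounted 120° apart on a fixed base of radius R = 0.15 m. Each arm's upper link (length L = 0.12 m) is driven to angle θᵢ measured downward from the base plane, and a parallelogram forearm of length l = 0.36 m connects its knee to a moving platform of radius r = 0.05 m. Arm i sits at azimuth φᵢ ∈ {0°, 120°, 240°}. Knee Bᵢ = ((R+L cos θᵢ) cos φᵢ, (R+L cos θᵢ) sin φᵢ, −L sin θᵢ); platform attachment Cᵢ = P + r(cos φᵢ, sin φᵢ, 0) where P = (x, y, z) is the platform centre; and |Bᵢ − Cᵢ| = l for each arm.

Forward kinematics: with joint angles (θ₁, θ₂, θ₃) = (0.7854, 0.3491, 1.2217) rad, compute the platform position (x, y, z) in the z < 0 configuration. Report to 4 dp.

(0.0047, 0.1119, -0.3758)

centre 1 = (0.1849·cos0.0°, 0.1849·sin0.0°, -0.0849) = (0.1849, 0.0000, -0.0849)
arm 2 at φ=120.0°: ρ2 = 0.2128;  centre 2 = (-0.1064, 0.1843, -0.0410)
centre 3 = (0.1410·cos240.0°, 0.1410·sin240.0°, -0.1128) = (-0.0705, -0.1221, -0.1128)
subtract pairs → two planes through P
[-0.5825 0.3685 0.0876]·P = 0.0056;  [-0.5108 -0.2443 -0.0558]·P = -0.0088
det = 0.3305;  x = 0.0056+0.0025z,  y = 0.0241+-0.2338z
sphere 1 gives Az²+Bz+C=0 with A=1.0546, B=0.1576, C=-0.0897;  B²−4AC=0.4032;  roots -0.3758, 0.2264;  negative root z = -0.3758
x = 0.0047, y = 0.1119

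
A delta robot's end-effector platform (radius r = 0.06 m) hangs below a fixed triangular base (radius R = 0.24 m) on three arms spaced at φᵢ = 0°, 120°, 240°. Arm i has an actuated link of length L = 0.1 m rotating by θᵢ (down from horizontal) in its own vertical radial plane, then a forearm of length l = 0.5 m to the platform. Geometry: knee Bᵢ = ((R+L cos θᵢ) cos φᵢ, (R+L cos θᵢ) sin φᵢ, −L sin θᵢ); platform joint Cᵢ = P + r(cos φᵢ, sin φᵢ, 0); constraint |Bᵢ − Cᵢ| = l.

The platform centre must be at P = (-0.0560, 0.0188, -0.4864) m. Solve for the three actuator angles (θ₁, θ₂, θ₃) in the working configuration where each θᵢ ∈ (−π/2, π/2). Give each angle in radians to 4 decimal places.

φ1=0.0° → target in arm frame (-0.0560, 0.0188)
  A cos θ + B sin θ = C:  0.2360·cos θ + -0.4864·sin θ = -0.2632
  θ1 = atan2(B,A) + arccos(C/0.5406) = 0.9601
arm 2 (φ=120.0°): x'=0.0443, y'=0.0391
  A=0.1357, B=-0.4864, C=(l²−L²−A²−y'²−z²)/(2L)=-0.0827
  √(A²+B²)=0.5050;  θ2 = -1.2987+1.7352 ≈ 0.4365
rotate P by −φ3: (0.0117, -0.0579, -0.4864)
  A cos θ + B sin θ = C:  0.1683·cos θ + -0.4864·sin θ = -0.1413
  θ3 = atan2(B,A) + arccos(C/0.5147) = 0.6111

θ₁ = 0.9601, θ₂ = 0.4365, θ₃ = 0.6111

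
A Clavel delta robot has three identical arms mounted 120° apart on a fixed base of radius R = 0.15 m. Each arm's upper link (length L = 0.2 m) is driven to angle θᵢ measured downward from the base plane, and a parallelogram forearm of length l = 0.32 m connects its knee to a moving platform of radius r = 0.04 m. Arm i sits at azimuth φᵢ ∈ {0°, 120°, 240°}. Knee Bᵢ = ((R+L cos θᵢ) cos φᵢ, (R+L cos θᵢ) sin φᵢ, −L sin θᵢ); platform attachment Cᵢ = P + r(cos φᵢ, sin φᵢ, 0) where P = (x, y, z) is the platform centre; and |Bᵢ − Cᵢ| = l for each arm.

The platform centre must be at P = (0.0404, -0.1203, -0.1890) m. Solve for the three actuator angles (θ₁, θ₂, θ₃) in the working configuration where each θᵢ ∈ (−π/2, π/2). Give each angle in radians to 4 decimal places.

rotate P by −φ1: (0.0404, -0.1203, -0.1890)
  e−x'=0.0696;  (l²−L²−(e−x')²−y'²−z²)/2L = 0.0184
  θ1 = atan2(B,A) + arccos(C/0.2014) = 0.2613
φ2=120.0° → target in arm frame (-0.1244, 0.0252)
  A=0.2344, B=-0.1890, C=(l²−L²−A²−y'²−z²)/(2L)=-0.0722
  θ2 = atan2(B,A) + arccos(C/0.3011) = 1.1344
arm 3 (φ=240.0°): x'=0.0840, y'=0.0951
  e−x'=0.0260;  (l²−L²−(e−x')²−y'²−z²)/2L = 0.0424
  γ=atan2(-0.1890,0.0260)=-1.4340;  ψ=arccos(0.2221)=1.3468;  θ3=γ+ψ≈-0.0872

θ₁ = 0.2613, θ₂ = 1.1344, θ₃ = -0.0872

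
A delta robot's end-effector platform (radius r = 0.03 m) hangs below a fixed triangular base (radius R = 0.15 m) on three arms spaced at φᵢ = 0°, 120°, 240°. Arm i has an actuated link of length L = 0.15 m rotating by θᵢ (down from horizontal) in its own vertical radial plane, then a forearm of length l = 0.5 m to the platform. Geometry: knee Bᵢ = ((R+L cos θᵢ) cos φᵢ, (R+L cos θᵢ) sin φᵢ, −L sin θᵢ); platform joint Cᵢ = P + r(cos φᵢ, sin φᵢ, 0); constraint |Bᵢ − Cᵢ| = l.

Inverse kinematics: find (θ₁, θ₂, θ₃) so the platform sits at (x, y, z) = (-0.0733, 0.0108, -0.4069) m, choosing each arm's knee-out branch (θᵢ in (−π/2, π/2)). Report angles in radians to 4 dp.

φ1=0.0° → target in arm frame (-0.0733, 0.0108)
  A cos θ + B sin θ = C:  0.1933·cos θ + -0.4069·sin θ = 0.0815
  θ1 = atan2(B,A) + arccos(C/0.4505) = 0.2616
arm 2 (φ=120.0°): x'=0.0460, y'=0.0581
  A=0.0740, B=-0.4069, C=(l²−L²−A²−y'²−z²)/(2L)=0.1769
  γ=atan2(-0.4069,0.0740)=-1.3909;  ψ=arccos(0.4278)=1.1287;  θ2=γ+ψ≈-0.2622
arm 3 (φ=240.0°): x'=0.0273, y'=-0.0689
  A=0.0927, B=-0.4069, C=(l²−L²−A²−y'²−z²)/(2L)=0.1620
  θ3 = atan2(B,A) + arccos(C/0.4173) = -0.1746

θ₁ = 0.2616, θ₂ = -0.2622, θ₃ = -0.1746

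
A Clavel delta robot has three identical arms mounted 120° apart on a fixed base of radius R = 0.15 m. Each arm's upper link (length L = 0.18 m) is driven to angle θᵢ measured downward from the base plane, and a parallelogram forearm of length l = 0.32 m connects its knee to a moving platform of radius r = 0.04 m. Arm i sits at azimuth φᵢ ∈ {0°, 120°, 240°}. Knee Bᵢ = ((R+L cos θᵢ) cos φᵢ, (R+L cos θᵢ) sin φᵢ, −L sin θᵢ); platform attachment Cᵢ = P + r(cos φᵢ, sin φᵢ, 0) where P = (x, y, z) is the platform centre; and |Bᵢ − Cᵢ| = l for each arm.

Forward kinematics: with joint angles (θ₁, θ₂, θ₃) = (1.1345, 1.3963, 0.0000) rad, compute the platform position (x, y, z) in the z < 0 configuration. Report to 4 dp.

(-0.0476, -0.1743, -0.2950)

centre 1 = (0.1861·cos0.0°, 0.1861·sin0.0°, -0.1631) = (0.1861, 0.0000, -0.1631)
φ2=120.0°: virtual centre (-0.0706, 0.1223, -0.1773), radius l
arm 3 at φ=240.0°: e+L cos θ3 = 0.2900;  centre 3 = (-0.1450, -0.2511, 0.0000)
|centre ₂|²−|centre ₁|² = -0.0099;  |centre ₃|²−|centre ₁|² = 0.0229
plane₁₂: -0.5134x+0.2447y+-0.0283z = -0.0099
Cramer: x(z) = -0.0015+0.1563z;  y(z) = -0.0435+0.4435z
quadratic in z: (1.2211)z²+(0.2290)z+(-0.0387)=0, √Δ=0.4914 → z ∈ {-0.2950, 0.1074}; z = -0.2950 (taking z<0)
x = -0.0476, y = -0.1743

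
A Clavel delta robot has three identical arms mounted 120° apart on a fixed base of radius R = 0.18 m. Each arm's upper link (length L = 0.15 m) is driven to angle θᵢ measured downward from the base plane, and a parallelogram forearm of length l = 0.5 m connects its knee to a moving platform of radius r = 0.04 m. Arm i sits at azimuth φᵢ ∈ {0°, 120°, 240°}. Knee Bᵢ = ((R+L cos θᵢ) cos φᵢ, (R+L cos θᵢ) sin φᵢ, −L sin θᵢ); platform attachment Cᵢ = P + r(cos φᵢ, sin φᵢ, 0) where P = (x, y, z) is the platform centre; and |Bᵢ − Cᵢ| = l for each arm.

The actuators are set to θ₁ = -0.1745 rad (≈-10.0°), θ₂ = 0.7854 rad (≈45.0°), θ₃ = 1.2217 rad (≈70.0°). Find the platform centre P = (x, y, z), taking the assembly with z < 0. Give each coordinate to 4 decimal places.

φ1=0.0°: virtual centre (0.2877, 0.0000, 0.0260), radius l
S2 = (0.2461·cos120.0°, 0.2461·sin120.0°, -0.1061) = (-0.1230, 0.2131, -0.1061)
φ3=240.0°: virtual centre (-0.0957, -0.1657, -0.1410), radius l
eliminate P² terms by subtracting sphere 1 from 2 and 3
[-0.8215 0.4262 -0.2642]·P = -0.0117;  [-0.7668 -0.3314 -0.3340]·P = -0.0270
Cramer: x(z) = 0.0257-0.3838z;  y(z) = 0.0221-0.1198z
sphere 1 gives Az²+Bz+C=0 with A=1.1617, B=0.1438, C=-0.1802;  B²−4AC=0.8578;  roots -0.4605, 0.3368;  negative root z = -0.4605
x = 0.2024, y = 0.0773

(0.2024, 0.0773, -0.4605)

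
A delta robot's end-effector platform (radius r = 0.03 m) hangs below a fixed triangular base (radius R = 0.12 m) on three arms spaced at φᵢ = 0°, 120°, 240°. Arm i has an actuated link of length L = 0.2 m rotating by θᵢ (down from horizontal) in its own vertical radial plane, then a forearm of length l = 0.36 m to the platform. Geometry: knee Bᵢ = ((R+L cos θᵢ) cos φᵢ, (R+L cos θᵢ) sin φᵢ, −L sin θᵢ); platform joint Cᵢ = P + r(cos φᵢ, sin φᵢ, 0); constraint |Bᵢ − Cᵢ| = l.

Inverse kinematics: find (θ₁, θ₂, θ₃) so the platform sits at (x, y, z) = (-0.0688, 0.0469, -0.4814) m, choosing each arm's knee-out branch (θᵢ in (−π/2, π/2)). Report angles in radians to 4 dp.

arm 1 (φ=0.0°): x'=-0.0688, y'=0.0469
  e−x'=0.1588;  (l²−L²−(e−x')²−y'²−z²)/2L = -0.4239
  γ=atan2(-0.4814,0.1588)=-1.2522;  ψ=arccos(-0.8362)=2.5612;  θ1=γ+ψ≈1.3090
rotate P by −φ2: (0.0750, 0.0361, -0.4814)
  e−x'=0.0150;  (l²−L²−(e−x')²−y'²−z²)/2L = -0.3592
  √(A²+B²)=0.4816;  θ2 = -1.5397+2.4125 ≈ 0.8728
arm 3 (φ=240.0°): x'=-0.0062, y'=-0.0830
  A=0.0962, B=-0.4814, C=(l²−L²−A²−y'²−z²)/(2L)=-0.3957
  θ3 = atan2(B,A) + arccos(C/0.4909) = 1.1348

θ₁ = 1.3090, θ₂ = 0.8728, θ₃ = 1.1348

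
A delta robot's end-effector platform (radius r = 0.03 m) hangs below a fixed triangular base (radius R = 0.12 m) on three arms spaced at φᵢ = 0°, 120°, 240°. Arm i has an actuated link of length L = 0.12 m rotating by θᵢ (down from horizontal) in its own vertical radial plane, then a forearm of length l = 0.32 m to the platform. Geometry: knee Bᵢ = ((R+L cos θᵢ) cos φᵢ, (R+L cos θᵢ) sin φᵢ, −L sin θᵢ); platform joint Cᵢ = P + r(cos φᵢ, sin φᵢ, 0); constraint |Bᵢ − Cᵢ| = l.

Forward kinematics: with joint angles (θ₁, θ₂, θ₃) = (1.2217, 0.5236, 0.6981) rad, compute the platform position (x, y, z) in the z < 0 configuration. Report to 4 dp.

φ1=0.0°: virtual centre (0.1310, 0.0000, -0.1128), radius l
arm 2 at φ=120.0°: (R−r)+L cos θ2 = 0.1939;  S2 = (-0.0970, 0.1679, -0.0600)
φ3=240.0°: virtual centre (-0.0910, -0.1576, -0.0771), radius l
|S₂|²−|S₁|² = 0.0113;  |S₃|²−|S₁|² = 0.0092
[-0.4560 0.3359 0.1055]·P = 0.0113;  [-0.4440 -0.3151 0.0713]·P = 0.0092
Cramer: x(z) = -0.0227+0.1953z;  y(z) = 0.0029-0.0490z
sphere 1 gives Az²+Bz+C=0 with A=1.0405, B=0.1652, C=-0.0660;  B²−4AC=0.3022;  roots -0.3435, 0.1848;  negative root z = -0.3435
x = -0.0898, y = 0.0197

(-0.0898, 0.0197, -0.3435)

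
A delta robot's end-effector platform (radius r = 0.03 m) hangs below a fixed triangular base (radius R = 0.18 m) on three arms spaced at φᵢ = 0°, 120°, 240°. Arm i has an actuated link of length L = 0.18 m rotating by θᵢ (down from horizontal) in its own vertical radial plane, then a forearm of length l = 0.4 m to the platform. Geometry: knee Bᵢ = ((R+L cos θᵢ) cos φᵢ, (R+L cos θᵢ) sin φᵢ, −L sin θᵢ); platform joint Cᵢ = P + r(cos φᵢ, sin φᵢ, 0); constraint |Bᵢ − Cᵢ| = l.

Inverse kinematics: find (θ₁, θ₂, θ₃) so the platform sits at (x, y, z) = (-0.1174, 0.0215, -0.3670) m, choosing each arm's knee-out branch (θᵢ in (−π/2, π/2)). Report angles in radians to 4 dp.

arm 1 (φ=0.0°): x'=-0.1174, y'=0.0215
  A cos θ + B sin θ = C:  0.2674·cos θ + -0.3670·sin θ = -0.2196
  θ1 = atan2(B,A) + arccos(C/0.4541) = 1.1344
φ2=120.0° → target in arm frame (0.0773, 0.0909)
  e−x'=0.0727;  (l²−L²−(e−x')²−y'²−z²)/2L = -0.0573
  θ2 = atan2(B,A) + arccos(C/0.3741) = 0.3493
φ3=240.0° → target in arm frame (0.0401, -0.1124)
  A=0.1099, B=-0.3670, C=(l²−L²−A²−y'²−z²)/(2L)=-0.0884
  √(A²+B²)=0.3831;  θ3 = -1.2798+1.8035 ≈ 0.5237

θ₁ = 1.1344, θ₂ = 0.3493, θ₃ = 0.5237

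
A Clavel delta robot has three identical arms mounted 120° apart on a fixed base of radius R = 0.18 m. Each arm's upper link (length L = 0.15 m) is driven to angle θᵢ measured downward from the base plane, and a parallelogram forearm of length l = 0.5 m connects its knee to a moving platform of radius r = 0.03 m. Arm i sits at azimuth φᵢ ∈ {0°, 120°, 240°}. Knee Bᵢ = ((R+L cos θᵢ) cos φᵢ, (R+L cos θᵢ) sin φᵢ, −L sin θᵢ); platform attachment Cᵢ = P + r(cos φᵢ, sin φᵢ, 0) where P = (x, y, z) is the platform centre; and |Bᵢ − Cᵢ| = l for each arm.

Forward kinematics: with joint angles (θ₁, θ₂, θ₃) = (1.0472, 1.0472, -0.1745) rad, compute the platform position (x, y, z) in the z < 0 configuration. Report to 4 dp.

(-0.1017, -0.1761, -0.4650)

O1 = (0.2250·cos0.0°, 0.2250·sin0.0°, -0.1299) = (0.2250, 0.0000, -0.1299)
O2 = (0.2250·cos120.0°, 0.2250·sin120.0°, -0.1299) = (-0.1125, 0.1949, -0.1299)
φ3=240.0°: virtual centre (-0.1489, -0.2578, 0.0260), radius l
subtract pairs → two planes through P
[-0.6750 0.3897 0.0000]·P = 0.0000;  [-0.7477 -0.5157 0.3119]·P = 0.0218
det = 0.6395;  x = -0.0133+0.1901z,  y = -0.0230+0.3292z
quadratic in z: (1.1445)z²+(0.1541)z+(-0.1758)=0, √Δ=0.9103 → z ∈ {-0.4650, 0.3304}; z = -0.4650 (taking z<0)
x = -0.1017, y = -0.1761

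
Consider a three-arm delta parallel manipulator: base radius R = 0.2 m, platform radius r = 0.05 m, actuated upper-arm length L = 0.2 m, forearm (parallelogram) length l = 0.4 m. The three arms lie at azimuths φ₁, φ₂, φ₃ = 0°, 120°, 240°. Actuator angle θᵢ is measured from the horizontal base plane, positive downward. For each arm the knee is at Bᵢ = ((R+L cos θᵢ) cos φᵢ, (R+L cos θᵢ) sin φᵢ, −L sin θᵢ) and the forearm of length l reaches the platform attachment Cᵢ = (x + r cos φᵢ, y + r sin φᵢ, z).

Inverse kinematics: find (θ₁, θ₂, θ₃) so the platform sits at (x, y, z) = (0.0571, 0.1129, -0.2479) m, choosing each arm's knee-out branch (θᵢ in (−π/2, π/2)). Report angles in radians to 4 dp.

arm 1 (φ=0.0°): x'=0.0571, y'=0.1129
  A=0.0929, B=-0.2479, C=(l²−L²−A²−y'²−z²)/(2L)=0.0929
  γ=atan2(-0.2479,0.0929)=-1.2122;  ψ=arccos(0.3510)=1.2122;  θ1=γ+ψ≈-0.0001
rotate P by −φ2: (0.0692, -0.1059, -0.2479)
  e−x'=0.0808;  (l²−L²−(e−x')²−y'²−z²)/2L = 0.1020
  θ2 = atan2(B,A) + arccos(C/0.2607) = -0.0870
rotate P by −φ3: (-0.1263, -0.0070, -0.2479)
  e−x'=0.2763;  (l²−L²−(e−x')²−y'²−z²)/2L = -0.0446
  √(A²+B²)=0.3712;  θ3 = -0.7312+1.6914 ≈ 0.9601

θ₁ = -0.0001, θ₂ = -0.0870, θ₃ = 0.9601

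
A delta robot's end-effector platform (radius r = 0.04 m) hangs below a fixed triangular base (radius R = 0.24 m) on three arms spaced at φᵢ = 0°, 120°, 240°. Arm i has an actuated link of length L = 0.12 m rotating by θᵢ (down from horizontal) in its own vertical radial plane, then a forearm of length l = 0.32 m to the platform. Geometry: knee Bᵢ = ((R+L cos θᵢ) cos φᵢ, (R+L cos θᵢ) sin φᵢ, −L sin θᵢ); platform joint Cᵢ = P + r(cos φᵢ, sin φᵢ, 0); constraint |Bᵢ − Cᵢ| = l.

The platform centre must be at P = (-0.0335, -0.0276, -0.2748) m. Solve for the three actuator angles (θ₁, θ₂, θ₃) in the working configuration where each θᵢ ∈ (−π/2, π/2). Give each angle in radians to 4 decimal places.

θ₁ = 1.2216, θ₂ = 1.0472, θ₃ = 0.6987

arm 1 (φ=0.0°): x'=-0.0335, y'=-0.0276
  A=0.2335, B=-0.2748, C=(l²−L²−A²−y'²−z²)/(2L)=-0.1783
  γ=atan2(-0.2748,0.2335)=-0.8665;  ψ=arccos(-0.4945)=2.0881;  θ1=γ+ψ≈1.2216
rotate P by −φ2: (-0.0072, 0.0428, -0.2748)
  A=0.2072, B=-0.2748, C=(l²−L²−A²−y'²−z²)/(2L)=-0.1344
  γ=atan2(-0.2748,0.2072)=-0.9248;  ψ=arccos(-0.3906)=1.9721;  θ2=γ+ψ≈1.0472
arm 3 (φ=240.0°): x'=0.0407, y'=-0.0152
  e−x'=0.1593;  (l²−L²−(e−x')²−y'²−z²)/2L = -0.0547
  θ3 = atan2(B,A) + arccos(C/0.3177) = 0.6987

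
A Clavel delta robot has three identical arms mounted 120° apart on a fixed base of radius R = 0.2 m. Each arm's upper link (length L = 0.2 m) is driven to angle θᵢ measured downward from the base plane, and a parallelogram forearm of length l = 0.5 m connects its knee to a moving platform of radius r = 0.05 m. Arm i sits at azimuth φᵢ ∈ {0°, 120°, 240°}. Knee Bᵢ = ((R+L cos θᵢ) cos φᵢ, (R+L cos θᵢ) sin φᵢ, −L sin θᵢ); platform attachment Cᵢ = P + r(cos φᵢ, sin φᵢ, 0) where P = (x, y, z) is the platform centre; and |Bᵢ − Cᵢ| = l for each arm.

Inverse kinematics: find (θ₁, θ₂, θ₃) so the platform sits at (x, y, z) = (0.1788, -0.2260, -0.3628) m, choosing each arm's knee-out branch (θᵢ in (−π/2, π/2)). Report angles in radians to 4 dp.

θ₁ = -0.2621, θ₂ = 1.3963, θ₃ = 0.0875

φ1=0.0° → target in arm frame (0.1788, -0.2260)
  A cos θ + B sin θ = C:  -0.0288·cos θ + -0.3628·sin θ = 0.0662
  γ=atan2(-0.3628,-0.0288)=-1.6500;  ψ=arccos(0.1818)=1.3879;  θ1=γ+ψ≈-0.2621
φ2=120.0° → target in arm frame (-0.2851, -0.0418)
  A cos θ + B sin θ = C:  0.4351·cos θ + -0.3628·sin θ = -0.2818
  θ2 = atan2(B,A) + arccos(C/0.5665) = 1.3963
arm 3 (φ=240.0°): x'=0.1063, y'=0.2678
  A=0.0437, B=-0.3628, C=(l²−L²−A²−y'²−z²)/(2L)=0.0118
  √(A²+B²)=0.3654;  θ3 = -1.4510+1.5384 ≈ 0.0875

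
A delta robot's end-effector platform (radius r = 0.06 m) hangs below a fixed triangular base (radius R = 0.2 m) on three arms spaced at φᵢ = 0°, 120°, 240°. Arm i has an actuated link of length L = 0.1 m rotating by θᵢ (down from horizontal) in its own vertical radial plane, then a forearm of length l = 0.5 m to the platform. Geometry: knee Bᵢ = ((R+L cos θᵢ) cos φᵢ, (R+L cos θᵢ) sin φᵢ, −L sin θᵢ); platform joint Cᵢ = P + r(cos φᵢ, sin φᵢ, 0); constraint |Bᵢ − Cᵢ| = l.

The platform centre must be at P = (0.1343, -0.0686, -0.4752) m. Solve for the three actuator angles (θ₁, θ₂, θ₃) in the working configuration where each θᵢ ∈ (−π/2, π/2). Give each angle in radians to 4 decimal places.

arm 1 (φ=0.0°): x'=0.1343, y'=-0.0686
  A=0.0057, B=-0.4752, C=(l²−L²−A²−y'²−z²)/(2L)=0.0472
  γ=atan2(-0.4752,0.0057)=-1.5588;  ψ=arccos(0.0994)=1.4712;  θ1=γ+ψ≈-0.0876
φ2=120.0° → target in arm frame (-0.1266, -0.0820)
  A=0.2666, B=-0.4752, C=(l²−L²−A²−y'²−z²)/(2L)=-0.3180
  γ=atan2(-0.4752,0.2666)=-1.0596;  ψ=arccos(-0.5836)=2.1939;  θ2=γ+ψ≈1.1343
φ3=240.0° → target in arm frame (-0.0077, 0.1506)
  e−x'=0.1477;  (l²−L²−(e−x')²−y'²−z²)/2L = -0.1516
  θ3 = atan2(B,A) + arccos(C/0.4976) = 0.6110

θ₁ = -0.0876, θ₂ = 1.1343, θ₃ = 0.6110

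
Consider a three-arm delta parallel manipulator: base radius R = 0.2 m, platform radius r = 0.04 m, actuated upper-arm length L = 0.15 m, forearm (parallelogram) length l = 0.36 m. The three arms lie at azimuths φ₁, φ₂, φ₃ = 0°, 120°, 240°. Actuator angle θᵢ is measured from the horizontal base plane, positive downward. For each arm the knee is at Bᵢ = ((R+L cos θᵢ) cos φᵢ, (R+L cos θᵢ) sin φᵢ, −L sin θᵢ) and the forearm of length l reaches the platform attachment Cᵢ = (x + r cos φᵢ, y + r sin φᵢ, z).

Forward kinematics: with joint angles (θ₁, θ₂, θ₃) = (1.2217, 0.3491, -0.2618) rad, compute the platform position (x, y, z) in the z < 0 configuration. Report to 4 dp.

(-0.1309, -0.0427, -0.2442)

arm 1 at φ=0.0°: ρ1 = 0.2113;  S1 = (0.2113, 0.0000, -0.1410)
arm 2 at φ=120.0°: ρ2 = 0.3010;  S2 = (-0.1505, 0.2606, -0.0513)
arm 3 at φ=240.0°: ρ3 = 0.3049;  S3 = (-0.1524, -0.2640, 0.0388)
subtract pairs → two planes through P
plane₁₂: -0.7236x+0.5213y+0.1793z = 0.0287
det = 0.7613;  x = -0.0404+0.3705z,  y = -0.0010+0.1704z
into |P−S₁|² = l²: 1.1663z² + 0.0950z + -0.0464 = 0;  Δ = 0.2254;  z = -0.2442 or 0.1628 → z<0 root = -0.2442
x = -0.1309, y = -0.0427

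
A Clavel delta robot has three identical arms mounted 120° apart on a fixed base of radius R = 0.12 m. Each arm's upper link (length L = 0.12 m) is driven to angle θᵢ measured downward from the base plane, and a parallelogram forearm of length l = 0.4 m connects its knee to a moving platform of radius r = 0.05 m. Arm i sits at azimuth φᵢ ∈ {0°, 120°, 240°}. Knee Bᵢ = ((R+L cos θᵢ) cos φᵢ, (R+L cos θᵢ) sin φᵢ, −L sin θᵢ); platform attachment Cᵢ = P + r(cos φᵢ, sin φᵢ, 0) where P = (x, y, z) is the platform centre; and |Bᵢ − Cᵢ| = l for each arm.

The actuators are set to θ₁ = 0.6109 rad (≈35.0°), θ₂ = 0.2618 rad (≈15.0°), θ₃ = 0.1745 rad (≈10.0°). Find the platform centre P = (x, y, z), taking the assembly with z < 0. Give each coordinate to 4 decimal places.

(-0.0690, -0.0126, -0.3906)

arm 1 at φ=0.0°: ρ1 = 0.1683;  centre 1 = (0.1683, 0.0000, -0.0688)
arm 2 at φ=120.0°: ρ2 = 0.1859;  centre 2 = (-0.0930, 0.1610, -0.0311)
centre 3 = (0.1882·cos240.0°, 0.1882·sin240.0°, -0.0208) = (-0.0941, -0.1630, -0.0208)
subtract pairs → two planes through P
plane₁₂: -0.5225x+0.3220y+0.0755z = 0.0025
Cramer: x(z) = -0.0050+0.1637z;  y(z) = -0.0005+0.0310z
into |P−centre ₁|² = l²: 1.0278z² + 0.0809z + -0.1252 = 0;  Δ = 0.5214;  z = -0.3906 or 0.3119 → z<0 root = -0.3906
x = -0.0690, y = -0.0126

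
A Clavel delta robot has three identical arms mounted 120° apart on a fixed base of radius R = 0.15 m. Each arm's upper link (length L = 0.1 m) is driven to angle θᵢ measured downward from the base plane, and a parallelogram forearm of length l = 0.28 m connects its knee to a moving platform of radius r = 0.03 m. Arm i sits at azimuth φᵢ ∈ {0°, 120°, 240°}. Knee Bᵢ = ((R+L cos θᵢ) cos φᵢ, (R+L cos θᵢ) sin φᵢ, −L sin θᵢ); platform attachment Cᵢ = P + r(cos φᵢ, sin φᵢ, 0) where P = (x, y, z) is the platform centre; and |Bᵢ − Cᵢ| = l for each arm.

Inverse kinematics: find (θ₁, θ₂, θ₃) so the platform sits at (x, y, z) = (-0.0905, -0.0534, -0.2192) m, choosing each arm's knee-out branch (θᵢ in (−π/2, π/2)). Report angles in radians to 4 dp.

θ₁ = 1.2220, θ₂ = 0.6110, θ₃ = -0.2622

arm 1 (φ=0.0°): x'=-0.0905, y'=-0.0534
  A cos θ + B sin θ = C:  0.2105·cos θ + -0.2192·sin θ = -0.1341
  θ1 = atan2(B,A) + arccos(C/0.3039) = 1.2220
φ2=120.0° → target in arm frame (-0.0010, 0.1051)
  e−x'=0.1210;  (l²−L²−(e−x')²−y'²−z²)/2L = -0.0266
  γ=atan2(-0.2192,0.1210)=-1.0664;  ψ=arccos(-0.1064)=1.6774;  θ2=γ+ψ≈0.6110
rotate P by −φ3: (0.0915, -0.0517, -0.2192)
  A cos θ + B sin θ = C:  0.0285·cos θ + -0.2192·sin θ = 0.0843
  √(A²+B²)=0.2210;  θ3 = -1.4415+1.1793 ≈ -0.2622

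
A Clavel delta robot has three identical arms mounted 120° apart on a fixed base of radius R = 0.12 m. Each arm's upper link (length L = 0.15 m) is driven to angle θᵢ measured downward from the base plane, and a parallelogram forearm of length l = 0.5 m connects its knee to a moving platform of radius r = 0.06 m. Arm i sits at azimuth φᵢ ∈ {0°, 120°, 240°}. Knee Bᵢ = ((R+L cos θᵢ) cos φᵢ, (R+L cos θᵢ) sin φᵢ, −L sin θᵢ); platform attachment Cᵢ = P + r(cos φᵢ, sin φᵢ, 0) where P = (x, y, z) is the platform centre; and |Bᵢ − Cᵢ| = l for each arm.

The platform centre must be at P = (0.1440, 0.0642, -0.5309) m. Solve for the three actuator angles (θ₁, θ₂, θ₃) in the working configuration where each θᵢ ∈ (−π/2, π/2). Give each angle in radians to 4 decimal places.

rotate P by −φ1: (0.1440, 0.0642, -0.5309)
  A=-0.0840, B=-0.5309, C=(l²−L²−A²−y'²−z²)/(2L)=-0.2184
  γ=atan2(-0.5309,-0.0840)=-1.7277;  ψ=arccos(-0.4064)=1.9893;  θ1=γ+ψ≈0.2616
rotate P by −φ2: (-0.0164, -0.1568, -0.5309)
  A cos θ + B sin θ = C:  0.0764·cos θ + -0.5309·sin θ = -0.2826
  θ2 = atan2(B,A) + arccos(C/0.5364) = 0.6979
arm 3 (φ=240.0°): x'=-0.1276, y'=0.0926
  A=0.1876, B=-0.5309, C=(l²−L²−A²−y'²−z²)/(2L)=-0.3271
  γ=atan2(-0.5309,0.1876)=-1.2311;  ψ=arccos(-0.5809)=2.1906;  θ3=γ+ψ≈0.9595

θ₁ = 0.2616, θ₂ = 0.6979, θ₃ = 0.9595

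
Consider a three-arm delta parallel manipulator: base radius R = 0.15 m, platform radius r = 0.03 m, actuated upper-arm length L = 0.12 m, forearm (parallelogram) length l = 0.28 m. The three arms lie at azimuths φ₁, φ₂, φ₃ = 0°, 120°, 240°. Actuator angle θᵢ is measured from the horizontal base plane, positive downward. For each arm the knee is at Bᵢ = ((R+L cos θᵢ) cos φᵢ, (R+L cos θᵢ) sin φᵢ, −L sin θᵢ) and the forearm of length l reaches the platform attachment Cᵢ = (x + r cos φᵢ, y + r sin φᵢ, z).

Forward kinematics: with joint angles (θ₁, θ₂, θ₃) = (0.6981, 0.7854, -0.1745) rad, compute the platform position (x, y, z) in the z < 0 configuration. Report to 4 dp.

O1 = (0.2119·cos0.0°, 0.2119·sin0.0°, -0.0771) = (0.2119, 0.0000, -0.0771)
O2 = (0.2049·cos120.0°, 0.2049·sin120.0°, -0.0849) = (-0.1024, 0.1774, -0.0849)
arm 3 at φ=240.0°: e+L cos θ3 = 0.2382;  O3 = (-0.1191, -0.2063, 0.0208)
subtract pairs → two planes through P
plane₁₂: -0.6287x+0.3548y+-0.0154z = -0.0017
det = 0.4943;  x = -0.0031+0.1278z,  y = -0.0103+0.2699z
into |P−O₁|² = l²: 1.0892z² + 0.0938z + -0.0261 = 0;  Δ = 0.1225;  z = -0.2037 or 0.1176 → z<0 root = -0.2037
x = -0.0291, y = -0.0653

(-0.0291, -0.0653, -0.2037)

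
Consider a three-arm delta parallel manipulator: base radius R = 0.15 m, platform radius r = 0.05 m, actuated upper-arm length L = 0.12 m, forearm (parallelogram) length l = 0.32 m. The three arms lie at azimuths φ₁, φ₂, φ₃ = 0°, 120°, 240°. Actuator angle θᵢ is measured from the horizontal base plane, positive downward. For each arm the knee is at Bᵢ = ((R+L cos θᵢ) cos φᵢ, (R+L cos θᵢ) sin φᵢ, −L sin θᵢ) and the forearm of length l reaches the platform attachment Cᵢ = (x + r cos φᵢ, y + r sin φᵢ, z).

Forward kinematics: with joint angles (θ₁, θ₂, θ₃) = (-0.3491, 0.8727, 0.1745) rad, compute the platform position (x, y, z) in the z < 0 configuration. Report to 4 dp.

(0.0852, -0.0679, -0.2445)

arm 1 at φ=0.0°: (R−r)+L cos θ1 = 0.2128;  centre 1 = (0.2128, 0.0000, 0.0410)
centre 2 = (0.1771·cos120.0°, 0.1771·sin120.0°, -0.0919) = (-0.0886, 0.1534, -0.0919)
centre 3 = (0.2182·cos240.0°, 0.2182·sin240.0°, -0.0208) = (-0.1091, -0.1889, -0.0208)
subtract pairs → two planes through P
plane₁₂: -0.6027x+0.3068y+-0.2659z = -0.0071
det = 0.4252;  x = 0.0056+-0.3256z,  y = -0.0123+0.2272z
quadratic in z: (1.1577)z²+(0.0473)z+(-0.0576)=0, √Δ=0.5187 → z ∈ {-0.2445, 0.2036}; z = -0.2445 (taking z<0)
x = 0.0852, y = -0.0679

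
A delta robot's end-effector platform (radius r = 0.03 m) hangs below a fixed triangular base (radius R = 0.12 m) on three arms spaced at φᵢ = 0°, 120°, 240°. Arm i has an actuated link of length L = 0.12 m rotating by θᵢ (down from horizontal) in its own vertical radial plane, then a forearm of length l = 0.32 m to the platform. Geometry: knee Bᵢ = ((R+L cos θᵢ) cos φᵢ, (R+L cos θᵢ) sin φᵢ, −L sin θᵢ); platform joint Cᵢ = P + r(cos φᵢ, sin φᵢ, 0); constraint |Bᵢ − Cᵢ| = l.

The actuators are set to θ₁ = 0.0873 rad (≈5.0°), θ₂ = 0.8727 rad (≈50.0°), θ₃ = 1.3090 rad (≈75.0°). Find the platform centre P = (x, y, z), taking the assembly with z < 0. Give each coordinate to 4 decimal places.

(0.1295, 0.0588, -0.3147)

arm 1 at φ=0.0°: e+L cos θ1 = 0.2095;  centre 1 = (0.2095, 0.0000, -0.0105)
φ2=120.0°: virtual centre (-0.0836, 0.1447, -0.0919), radius l
φ3=240.0°: virtual centre (-0.0605, -0.1048, -0.1159), radius l
|centre ₂|²−|centre ₁|² = -0.0076;  |centre ₃|²−|centre ₁|² = -0.0159
linear system: -0.5862x+0.2895y = -0.0076−-0.1629z; -0.5401x+-0.2097y = -0.0159−-0.2109z
det = 0.2793;  x = 0.0222+-0.3409z,  y = 0.0187+-0.1276z
into |P−centre ₁|² = l²: 1.1325z² + 0.1439z + -0.0669 = 0;  Δ = 0.3236;  z = -0.3147 or 0.1876 → z<0 root = -0.3147
x = 0.1295, y = 0.0588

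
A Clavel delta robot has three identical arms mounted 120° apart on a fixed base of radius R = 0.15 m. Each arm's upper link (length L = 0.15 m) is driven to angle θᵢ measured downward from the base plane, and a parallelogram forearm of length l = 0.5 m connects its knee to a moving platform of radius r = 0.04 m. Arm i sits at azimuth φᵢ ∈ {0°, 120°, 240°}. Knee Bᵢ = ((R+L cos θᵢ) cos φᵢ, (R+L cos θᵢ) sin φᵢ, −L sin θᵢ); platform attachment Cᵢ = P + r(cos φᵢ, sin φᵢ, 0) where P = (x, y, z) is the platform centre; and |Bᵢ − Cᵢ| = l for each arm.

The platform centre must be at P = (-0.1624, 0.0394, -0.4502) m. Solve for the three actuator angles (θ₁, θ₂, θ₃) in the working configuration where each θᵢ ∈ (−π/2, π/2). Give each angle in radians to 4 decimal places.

θ₁ = 0.8727, θ₂ = -0.0871, θ₃ = 0.1744

φ1=0.0° → target in arm frame (-0.1624, 0.0394)
  A cos θ + B sin θ = C:  0.2724·cos θ + -0.4502·sin θ = -0.1698
  θ1 = atan2(B,A) + arccos(C/0.5262) = 0.8727
arm 2 (φ=120.0°): x'=0.1153, y'=0.1209
  e−x'=-0.0053;  (l²−L²−(e−x')²−y'²−z²)/2L = 0.0339
  √(A²+B²)=0.4502;  θ2 = -1.5826+1.4955 ≈ -0.0871
rotate P by −φ3: (0.0471, -0.1603, -0.4502)
  A cos θ + B sin θ = C:  0.0629·cos θ + -0.4502·sin θ = -0.0162
  γ=atan2(-0.4502,0.0629)=-1.4319;  ψ=arccos(-0.0356)=1.6064;  θ3=γ+ψ≈0.1744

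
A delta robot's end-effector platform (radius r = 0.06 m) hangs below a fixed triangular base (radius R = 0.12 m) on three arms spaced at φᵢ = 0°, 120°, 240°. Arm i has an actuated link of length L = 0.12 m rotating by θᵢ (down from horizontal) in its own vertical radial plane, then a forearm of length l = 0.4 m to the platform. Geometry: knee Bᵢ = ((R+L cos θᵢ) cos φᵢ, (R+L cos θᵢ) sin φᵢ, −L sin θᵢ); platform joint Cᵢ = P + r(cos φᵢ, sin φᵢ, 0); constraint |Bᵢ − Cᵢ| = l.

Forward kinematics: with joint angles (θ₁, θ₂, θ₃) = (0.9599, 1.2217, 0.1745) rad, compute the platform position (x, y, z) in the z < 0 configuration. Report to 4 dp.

φ1=0.0°: virtual centre (0.1288, 0.0000, -0.0983), radius l
centre 2 = (0.1010·cos120.0°, 0.1010·sin120.0°, -0.1128) = (-0.0505, 0.0875, -0.1128)
centre 3 = (0.1782·cos240.0°, 0.1782·sin240.0°, -0.0208) = (-0.0891, -0.1543, -0.0208)
eliminate P² terms by subtracting sphere 1 from 2 and 3
linear system: -0.3587x+0.1750y = -0.0033−-0.0289z; -0.4358x+-0.3086y = 0.0059−0.1549z
Cramer: x(z) = 0.0000+0.0973z;  y(z) = -0.0191+0.3646z
sphere 1 gives Az²+Bz+C=0 with A=1.1424, B=0.1576, C=-0.1334;  B²−4AC=0.6343;  roots -0.4175, 0.2796;  negative root z = -0.4175
x = -0.0406, y = -0.1714

(-0.0406, -0.1714, -0.4175)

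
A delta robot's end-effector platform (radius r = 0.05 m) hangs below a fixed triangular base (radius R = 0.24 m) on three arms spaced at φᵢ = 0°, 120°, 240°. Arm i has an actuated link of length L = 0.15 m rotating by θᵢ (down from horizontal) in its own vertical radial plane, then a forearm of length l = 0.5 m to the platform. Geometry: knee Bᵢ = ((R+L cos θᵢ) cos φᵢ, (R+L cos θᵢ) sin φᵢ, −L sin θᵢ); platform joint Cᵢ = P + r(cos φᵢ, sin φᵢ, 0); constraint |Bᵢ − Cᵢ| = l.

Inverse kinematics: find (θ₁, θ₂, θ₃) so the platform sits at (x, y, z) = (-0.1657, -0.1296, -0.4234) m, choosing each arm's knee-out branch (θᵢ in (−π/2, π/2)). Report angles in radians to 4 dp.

φ1=0.0° → target in arm frame (-0.1657, -0.1296)
  A cos θ + B sin θ = C:  0.3557·cos θ + -0.4234·sin θ = -0.3170
  √(A²+B²)=0.5530;  θ1 = -0.8721+2.1812 ≈ 1.3091
rotate P by −φ2: (-0.0294, 0.2083, -0.4234)
  e−x'=0.2194;  (l²−L²−(e−x')²−y'²−z²)/2L = -0.1443
  γ=atan2(-0.4234,0.2194)=-1.0927;  ψ=arccos(-0.3026)=1.8782;  θ2=γ+ψ≈0.7855
rotate P by −φ3: (0.1951, -0.0787, -0.4234)
  A=-0.0051, B=-0.4234, C=(l²−L²−A²−y'²−z²)/(2L)=0.1400
  γ=atan2(-0.4234,-0.0051)=-1.5828;  ψ=arccos(0.3307)=1.2337;  θ3=γ+ψ≈-0.3491

θ₁ = 1.3091, θ₂ = 0.7855, θ₃ = -0.3491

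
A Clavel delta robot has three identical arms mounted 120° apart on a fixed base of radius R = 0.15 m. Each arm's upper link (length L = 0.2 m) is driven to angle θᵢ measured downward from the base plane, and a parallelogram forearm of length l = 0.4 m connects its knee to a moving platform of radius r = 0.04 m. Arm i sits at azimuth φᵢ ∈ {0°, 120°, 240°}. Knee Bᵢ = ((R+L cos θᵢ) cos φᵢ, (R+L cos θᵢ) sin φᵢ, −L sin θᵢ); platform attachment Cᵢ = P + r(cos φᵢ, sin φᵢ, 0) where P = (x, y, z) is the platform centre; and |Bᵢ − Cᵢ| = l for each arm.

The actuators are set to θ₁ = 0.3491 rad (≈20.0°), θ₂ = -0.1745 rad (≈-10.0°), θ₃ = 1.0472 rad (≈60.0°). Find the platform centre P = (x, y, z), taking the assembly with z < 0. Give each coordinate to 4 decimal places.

φ1=0.0°: virtual centre (0.2979, 0.0000, -0.0684), radius l
centre 2 = (0.3070·cos120.0°, 0.3070·sin120.0°, 0.0347) = (-0.1535, 0.2658, 0.0347)
centre 3 = (0.2100·cos240.0°, 0.2100·sin240.0°, -0.1732) = (-0.1050, -0.1819, -0.1732)
subtract pairs → two planes through P
plane₁₂: -0.9028x+0.5317y+0.2063z = 0.0020
Cramer: x(z) = 0.0126-0.0481z;  y(z) = 0.0252-0.4696z
into |P−centre ₁|² = l²: 1.2229z² + 0.1406z + -0.0733 = 0;  Δ = 0.3783;  z = -0.3090 or 0.1940 → z<0 root = -0.3090
x = 0.0275, y = 0.1703

(0.0275, 0.1703, -0.3090)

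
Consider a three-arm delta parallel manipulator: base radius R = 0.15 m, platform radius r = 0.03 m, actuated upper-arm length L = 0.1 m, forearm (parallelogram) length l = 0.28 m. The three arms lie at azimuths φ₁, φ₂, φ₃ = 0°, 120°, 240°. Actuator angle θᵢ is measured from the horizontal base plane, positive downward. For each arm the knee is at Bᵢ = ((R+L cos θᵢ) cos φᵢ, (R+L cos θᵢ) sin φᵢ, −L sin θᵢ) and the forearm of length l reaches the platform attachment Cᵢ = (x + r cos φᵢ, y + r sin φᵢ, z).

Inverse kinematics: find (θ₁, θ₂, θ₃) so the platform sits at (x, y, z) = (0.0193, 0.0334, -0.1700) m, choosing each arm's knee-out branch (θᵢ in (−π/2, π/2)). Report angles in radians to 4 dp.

rotate P by −φ1: (0.0193, 0.0334, -0.1700)
  e−x'=0.1007;  (l²−L²−(e−x')²−y'²−z²)/2L = 0.1412
  γ=atan2(-0.1700,0.1007)=-1.0360;  ψ=arccos(0.7147)=0.7746;  θ1=γ+ψ≈-0.2615
φ2=120.0° → target in arm frame (0.0193, -0.0334)
  A cos θ + B sin θ = C:  0.1007·cos θ + -0.1700·sin θ = 0.1412
  γ=atan2(-0.1700,0.1007)=-1.0359;  ψ=arccos(0.7145)=0.7748;  θ2=γ+ψ≈-0.2611
rotate P by −φ3: (-0.0386, 0.0000, -0.1700)
  A cos θ + B sin θ = C:  0.1586·cos θ + -0.1700·sin θ = 0.0718
  θ3 = atan2(B,A) + arccos(C/0.2325) = 0.4368

θ₁ = -0.2615, θ₂ = -0.2611, θ₃ = 0.4368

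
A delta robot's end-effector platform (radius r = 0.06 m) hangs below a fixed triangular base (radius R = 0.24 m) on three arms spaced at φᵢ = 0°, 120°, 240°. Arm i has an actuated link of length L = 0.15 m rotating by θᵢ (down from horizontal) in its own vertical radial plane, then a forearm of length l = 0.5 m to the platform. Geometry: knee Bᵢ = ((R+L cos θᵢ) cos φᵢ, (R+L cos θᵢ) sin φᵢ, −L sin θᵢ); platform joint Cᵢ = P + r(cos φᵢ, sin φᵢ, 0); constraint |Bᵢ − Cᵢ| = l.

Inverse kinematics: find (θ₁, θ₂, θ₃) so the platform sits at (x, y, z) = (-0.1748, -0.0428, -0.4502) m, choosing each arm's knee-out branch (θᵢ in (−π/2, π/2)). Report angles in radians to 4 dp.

φ1=0.0° → target in arm frame (-0.1748, -0.0428)
  A cos θ + B sin θ = C:  0.3548·cos θ + -0.4502·sin θ = -0.3430
  γ=atan2(-0.4502,0.3548)=-0.9034;  ψ=arccos(-0.5984)=2.2123;  θ1=γ+ψ≈1.3089
rotate P by −φ2: (0.0503, 0.1728, -0.4502)
  A=0.1297, B=-0.4502, C=(l²−L²−A²−y'²−z²)/(2L)=-0.0728
  √(A²+B²)=0.4685;  θ2 = -1.2904+1.7269 ≈ 0.4365
φ3=240.0° → target in arm frame (0.1245, -0.1300)
  A=0.0555, B=-0.4502, C=(l²−L²−A²−y'²−z²)/(2L)=0.0161
  √(A²+B²)=0.4536;  θ3 = -1.4481+1.5352 ≈ 0.0872

θ₁ = 1.3089, θ₂ = 0.4365, θ₃ = 0.0872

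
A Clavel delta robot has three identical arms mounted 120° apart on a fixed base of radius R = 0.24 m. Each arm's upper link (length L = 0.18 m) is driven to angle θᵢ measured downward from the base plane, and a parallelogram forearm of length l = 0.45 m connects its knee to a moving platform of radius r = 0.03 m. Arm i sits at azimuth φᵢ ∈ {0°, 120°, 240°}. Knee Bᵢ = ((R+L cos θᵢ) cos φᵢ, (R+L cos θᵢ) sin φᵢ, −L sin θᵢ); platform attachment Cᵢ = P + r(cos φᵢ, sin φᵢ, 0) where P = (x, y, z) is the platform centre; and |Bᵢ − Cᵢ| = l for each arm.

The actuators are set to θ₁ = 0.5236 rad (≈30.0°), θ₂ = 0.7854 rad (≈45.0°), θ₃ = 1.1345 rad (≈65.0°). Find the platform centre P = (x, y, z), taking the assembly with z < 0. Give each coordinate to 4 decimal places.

φ1=0.0°: virtual centre (0.3659, 0.0000, -0.0900), radius l
O2 = (0.3373·cos120.0°, 0.3373·sin120.0°, -0.1273) = (-0.1686, 0.2921, -0.1273)
arm 3 at φ=240.0°: ρ3 = 0.2861;  O3 = (-0.1430, -0.2477, -0.1631)
|O₂|²−|O₁|² = -0.0120;  |O₃|²−|O₁|² = -0.0335
linear system: -1.0690x+0.5842y = -0.0120−-0.0746z; -1.0178x+-0.4955y = -0.0335−-0.1463z
det = 1.1243;  x = 0.0227+-0.1089z,  y = 0.0210+-0.0716z
quadratic in z: (1.0170)z²+(0.2517)z+(-0.0762)=0, √Δ=0.6110 → z ∈ {-0.4241, 0.1766}; z = -0.4241 (taking z<0)
x = 0.0689, y = 0.0514

(0.0689, 0.0514, -0.4241)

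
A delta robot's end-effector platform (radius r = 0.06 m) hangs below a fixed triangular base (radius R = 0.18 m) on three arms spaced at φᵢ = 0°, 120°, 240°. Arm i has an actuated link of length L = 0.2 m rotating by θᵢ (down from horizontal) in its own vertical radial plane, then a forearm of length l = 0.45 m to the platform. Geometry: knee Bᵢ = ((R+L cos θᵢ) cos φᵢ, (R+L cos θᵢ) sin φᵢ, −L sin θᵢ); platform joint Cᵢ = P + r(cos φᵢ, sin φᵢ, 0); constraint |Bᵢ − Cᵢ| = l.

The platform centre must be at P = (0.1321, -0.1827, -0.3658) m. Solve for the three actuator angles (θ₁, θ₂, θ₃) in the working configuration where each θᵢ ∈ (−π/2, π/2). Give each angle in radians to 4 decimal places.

rotate P by −φ1: (0.1321, -0.1827, -0.3658)
  A cos θ + B sin θ = C:  -0.0121·cos θ + -0.3658·sin θ = -0.0121
  θ1 = atan2(B,A) + arccos(C/0.3660) = 0.0000
φ2=120.0° → target in arm frame (-0.2243, -0.0231)
  A cos θ + B sin θ = C:  0.3443·cos θ + -0.3658·sin θ = -0.2259
  γ=atan2(-0.3658,0.3443)=-0.8157;  ψ=arccos(-0.4497)=2.0373;  θ2=γ+ψ≈1.2216
arm 3 (φ=240.0°): x'=0.0922, y'=0.2058
  A cos θ + B sin θ = C:  0.0278·cos θ + -0.3658·sin θ = -0.0360
  γ=atan2(-0.3658,0.0278)=-1.4949;  ψ=arccos(-0.0983)=1.6692;  θ3=γ+ψ≈0.1743

θ₁ = 0.0000, θ₂ = 1.2216, θ₃ = 0.1743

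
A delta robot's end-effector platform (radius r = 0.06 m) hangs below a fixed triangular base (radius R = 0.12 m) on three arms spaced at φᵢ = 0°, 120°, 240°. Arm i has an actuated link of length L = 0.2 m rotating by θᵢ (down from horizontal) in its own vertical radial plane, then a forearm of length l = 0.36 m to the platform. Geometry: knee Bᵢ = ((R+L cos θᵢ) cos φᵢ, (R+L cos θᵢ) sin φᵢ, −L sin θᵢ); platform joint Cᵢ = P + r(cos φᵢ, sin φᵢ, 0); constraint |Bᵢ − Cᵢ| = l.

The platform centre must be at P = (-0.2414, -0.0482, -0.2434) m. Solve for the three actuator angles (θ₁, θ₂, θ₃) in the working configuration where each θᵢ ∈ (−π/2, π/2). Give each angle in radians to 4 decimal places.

φ1=0.0° → target in arm frame (-0.2414, -0.0482)
  e−x'=0.3014;  (l²−L²−(e−x')²−y'²−z²)/2L = -0.1570
  γ=atan2(-0.2434,0.3014)=-0.6793;  ψ=arccos(-0.4053)=1.9881;  θ1=γ+ψ≈1.3088
rotate P by −φ2: (0.0790, 0.2332, -0.2434)
  A cos θ + B sin θ = C:  -0.0190·cos θ + -0.2434·sin θ = -0.0609
  γ=atan2(-0.2434,-0.0190)=-1.6485;  ψ=arccos(-0.2495)=1.8230;  θ2=γ+ψ≈0.1744
arm 3 (φ=240.0°): x'=0.1624, y'=-0.1850
  e−x'=-0.1024;  (l²−L²−(e−x')²−y'²−z²)/2L = -0.0359
  γ=atan2(-0.2434,-0.1024)=-1.9692;  ψ=arccos(-0.1358)=1.7070;  θ3=γ+ψ≈-0.2621

θ₁ = 1.3088, θ₂ = 0.1744, θ₃ = -0.2621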